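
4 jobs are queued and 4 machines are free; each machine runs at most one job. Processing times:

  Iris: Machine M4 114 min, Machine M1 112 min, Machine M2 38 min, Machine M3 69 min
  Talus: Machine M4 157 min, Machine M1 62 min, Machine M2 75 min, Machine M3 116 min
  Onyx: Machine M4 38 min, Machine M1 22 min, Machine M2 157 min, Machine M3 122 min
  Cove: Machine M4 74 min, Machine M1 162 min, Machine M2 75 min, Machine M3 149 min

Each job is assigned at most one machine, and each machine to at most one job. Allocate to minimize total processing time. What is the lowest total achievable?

Minimum total: 240 min

Optimal: Iris→Machine M3 (69 min), Talus→Machine M2 (75 min), Onyx→Machine M1 (22 min), Cove→Machine M4 (74 min) — total 69+75+22+74 = 240 min.
Row-greedy (each job in turn takes its cheapest remaining machine) gives 287 min, worse by 47.
Next-best assignment: Iris→Machine M3, Talus→Machine M1, Onyx→Machine M4, Cove→Machine M2 = 244 min.
No other one-to-one assignment undercuts 240 min.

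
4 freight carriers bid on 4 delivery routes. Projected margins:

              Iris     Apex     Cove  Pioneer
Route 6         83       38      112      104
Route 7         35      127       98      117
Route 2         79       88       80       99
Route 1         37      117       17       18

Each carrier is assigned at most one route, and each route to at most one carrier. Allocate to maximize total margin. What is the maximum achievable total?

Max total: $425k

Optimal: Iris→Route 2 ($79k), Apex→Route 1 ($117k), Cove→Route 6 ($112k), Pioneer→Route 7 ($117k) — total 79+117+112+117 = $425k.
Swapping Pioneer↔Cove (Pioneer→Route 6 $104k, Cove→Route 7 $98k) loses 27.
Every other assignment is strictly worse.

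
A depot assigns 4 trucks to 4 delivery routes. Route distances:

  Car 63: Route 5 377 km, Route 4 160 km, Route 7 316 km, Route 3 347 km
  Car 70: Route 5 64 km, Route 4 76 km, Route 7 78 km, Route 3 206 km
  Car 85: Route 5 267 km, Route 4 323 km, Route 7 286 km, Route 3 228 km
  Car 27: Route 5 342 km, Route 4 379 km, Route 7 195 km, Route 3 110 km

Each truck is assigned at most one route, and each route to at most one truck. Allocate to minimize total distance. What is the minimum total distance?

Optimal: Car 63→Route 4 (160 km), Car 70→Route 7 (78 km), Car 85→Route 5 (267 km), Car 27→Route 3 (110 km) — total 160+78+267+110 = 615 km.
Column-greedy (each route in turn goes to its cheapest remaining truck) gives 647 km, worse by 32.
Swapping Car 63↔Car 27 (Car 63→Route 3 347 km, Car 27→Route 4 379 km) adds 456.
Every other assignment is strictly worse.

Min total: 615 km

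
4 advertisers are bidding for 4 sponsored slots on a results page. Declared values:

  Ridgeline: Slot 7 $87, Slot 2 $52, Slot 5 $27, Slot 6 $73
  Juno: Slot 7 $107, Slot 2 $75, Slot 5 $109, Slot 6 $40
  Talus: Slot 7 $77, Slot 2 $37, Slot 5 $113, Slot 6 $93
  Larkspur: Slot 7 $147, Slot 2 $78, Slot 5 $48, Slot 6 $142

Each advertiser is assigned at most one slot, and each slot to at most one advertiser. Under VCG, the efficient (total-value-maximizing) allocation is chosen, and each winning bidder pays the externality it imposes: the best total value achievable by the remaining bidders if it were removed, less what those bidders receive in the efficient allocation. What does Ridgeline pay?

Ridgeline pays $32.

Efficient allocation: Ridgeline→Slot 7 ($87), Juno→Slot 2 ($75), Talus→Slot 5 ($113), Larkspur→Slot 6 ($142); total welfare W = $417.
Ridgeline receives Slot 7 at value $87, so the others get W − 87 = $330.
Without Ridgeline: best allocation of the remaining 3 bidders over all 4 slots is Juno→Slot 7 ($107), Talus→Slot 5 ($113), Larkspur→Slot 6 ($142), total $362.
VCG payment = (others' best without Ridgeline) − (others' welfare with Ridgeline) = 362 − 330 = $32.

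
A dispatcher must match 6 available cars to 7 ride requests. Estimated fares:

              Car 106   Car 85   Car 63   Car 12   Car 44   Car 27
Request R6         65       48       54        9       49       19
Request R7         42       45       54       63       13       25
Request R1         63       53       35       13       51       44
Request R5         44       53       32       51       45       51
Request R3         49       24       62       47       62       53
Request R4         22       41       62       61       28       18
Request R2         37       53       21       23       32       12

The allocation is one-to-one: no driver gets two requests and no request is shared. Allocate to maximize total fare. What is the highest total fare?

Optimal: Car 106→Request R6 ($65), Car 85→Request R1 ($53), Car 63→Request R4 ($62), Car 12→Request R7 ($63), Car 44→Request R3 ($62), Car 27→Request R5 ($51) — total 65+53+62+63+62+51 = $356.
Column-greedy (each request in turn goes to its best remaining driver) gives $322, worse by 34.

Maximum total: $356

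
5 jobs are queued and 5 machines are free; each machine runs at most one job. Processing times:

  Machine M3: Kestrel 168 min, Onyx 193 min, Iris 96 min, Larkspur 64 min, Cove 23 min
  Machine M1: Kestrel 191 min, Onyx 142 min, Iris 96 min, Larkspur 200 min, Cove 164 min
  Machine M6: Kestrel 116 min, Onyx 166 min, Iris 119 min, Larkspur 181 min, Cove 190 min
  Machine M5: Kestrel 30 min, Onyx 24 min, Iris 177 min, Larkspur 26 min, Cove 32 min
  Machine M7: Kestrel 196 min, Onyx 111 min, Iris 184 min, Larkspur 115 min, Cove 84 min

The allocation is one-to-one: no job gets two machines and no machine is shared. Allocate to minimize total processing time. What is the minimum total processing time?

Optimal: Kestrel→Machine M6 (116 min), Onyx→Machine M7 (111 min), Iris→Machine M1 (96 min), Larkspur→Machine M5 (26 min), Cove→Machine M3 (23 min) — total 116+111+96+26+23 = 372 min.
Row-greedy (each job in turn takes its cheapest remaining machine) gives 582 min, worse by 210.
Next-best assignment: Kestrel→Machine M6, Onyx→Machine M5, Iris→Machine M1, Larkspur→Machine M7, Cove→Machine M3 = 374 min.
No other one-to-one assignment undercuts 372 min.

Minimum total: 372 min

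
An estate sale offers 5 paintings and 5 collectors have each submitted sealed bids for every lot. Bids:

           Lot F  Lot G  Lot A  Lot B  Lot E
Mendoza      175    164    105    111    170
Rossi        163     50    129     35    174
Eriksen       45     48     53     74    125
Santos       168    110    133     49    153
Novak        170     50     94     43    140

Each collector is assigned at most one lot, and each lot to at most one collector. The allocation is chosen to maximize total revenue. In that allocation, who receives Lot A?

Optimal: Mendoza→Lot G ($164), Rossi→Lot E ($174), Eriksen→Lot B ($74), Santos→Lot A ($133), Novak→Lot F ($170) — total 164+174+74+133+170 = $715.
Max-entry greedy (repeatedly take the single best remaining cell) gives $606, worse by 109.
Next-best assignment: Mendoza→Lot G, Rossi→Lot A, Eriksen→Lot B, Santos→Lot E, Novak→Lot F = $690.
Santos's own top lot is Lot F ($168), but forcing Santos→Lot F and reassigning the rest optimally gives only $675 — worse by 40.

Santos receives Lot A.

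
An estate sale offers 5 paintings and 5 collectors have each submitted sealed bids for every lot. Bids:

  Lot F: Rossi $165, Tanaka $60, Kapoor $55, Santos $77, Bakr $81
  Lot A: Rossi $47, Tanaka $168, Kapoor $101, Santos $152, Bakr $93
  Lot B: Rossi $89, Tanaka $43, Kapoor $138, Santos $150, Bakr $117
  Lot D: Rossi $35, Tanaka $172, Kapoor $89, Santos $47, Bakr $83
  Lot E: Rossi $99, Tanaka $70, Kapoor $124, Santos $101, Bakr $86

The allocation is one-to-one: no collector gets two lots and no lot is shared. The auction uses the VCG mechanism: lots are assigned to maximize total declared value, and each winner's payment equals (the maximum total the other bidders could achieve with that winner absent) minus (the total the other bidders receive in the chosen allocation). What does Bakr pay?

Bakr pays $14.

Efficient allocation: Rossi→Lot F ($165), Tanaka→Lot D ($172), Kapoor→Lot E ($124), Santos→Lot A ($152), Bakr→Lot B ($117); total welfare W = $730.
Bakr receives Lot B at value $117, so the others get W − 117 = $613.
Without Bakr: best allocation of the remaining 4 bidders over all 5 lots is Rossi→Lot F ($165), Tanaka→Lot D ($172), Kapoor→Lot B ($138), Santos→Lot A ($152), total $627.
VCG payment = (others' best without Bakr) − (others' welfare with Bakr) = 627 − 613 = $14.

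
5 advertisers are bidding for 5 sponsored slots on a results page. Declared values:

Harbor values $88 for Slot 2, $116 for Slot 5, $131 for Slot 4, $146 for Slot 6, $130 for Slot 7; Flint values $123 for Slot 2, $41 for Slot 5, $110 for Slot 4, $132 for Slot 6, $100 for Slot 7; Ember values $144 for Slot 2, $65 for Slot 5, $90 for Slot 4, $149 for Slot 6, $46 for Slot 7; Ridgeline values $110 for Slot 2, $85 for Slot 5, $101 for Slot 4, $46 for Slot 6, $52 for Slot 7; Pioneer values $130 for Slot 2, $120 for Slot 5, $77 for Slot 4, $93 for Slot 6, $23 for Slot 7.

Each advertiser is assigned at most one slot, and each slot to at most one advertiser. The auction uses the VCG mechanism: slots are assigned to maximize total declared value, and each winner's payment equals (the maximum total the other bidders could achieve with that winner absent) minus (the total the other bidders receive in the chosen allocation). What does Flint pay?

Flint pays $16.

Efficient allocation: Harbor→Slot 7 ($130), Flint→Slot 6 ($132), Ember→Slot 2 ($144), Ridgeline→Slot 4 ($101), Pioneer→Slot 5 ($120); total welfare W = $627.
Flint receives Slot 6 at value $132, so the others get W − 132 = $495.
Without Flint: best allocation of the remaining 4 bidders over all 5 slots is Harbor→Slot 6 ($146), Ember→Slot 2 ($144), Ridgeline→Slot 4 ($101), Pioneer→Slot 5 ($120), total $511.
VCG payment = (others' best without Flint) − (others' welfare with Flint) = 511 − 495 = $16.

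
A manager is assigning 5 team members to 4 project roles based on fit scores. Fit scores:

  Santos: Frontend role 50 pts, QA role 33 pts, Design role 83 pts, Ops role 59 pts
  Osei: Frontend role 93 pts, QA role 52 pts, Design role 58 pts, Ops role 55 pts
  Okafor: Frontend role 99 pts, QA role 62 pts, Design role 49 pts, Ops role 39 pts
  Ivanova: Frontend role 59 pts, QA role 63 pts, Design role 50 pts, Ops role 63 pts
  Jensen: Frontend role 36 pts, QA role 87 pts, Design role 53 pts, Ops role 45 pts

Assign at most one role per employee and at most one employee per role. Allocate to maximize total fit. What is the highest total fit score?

Maximum total: 332 pts

This is the linear assignment problem.
Optimal: Okafor→Frontend role (99 pts), Jensen→QA role (87 pts), Santos→Design role (83 pts), Ivanova→Ops role (63 pts) — total 99+87+83+63 = 332 pts.
Row-greedy (each employee in turn takes its best remaining role) gives 301 pts, worse by 31.
No other one-to-one assignment exceeds 332 pts.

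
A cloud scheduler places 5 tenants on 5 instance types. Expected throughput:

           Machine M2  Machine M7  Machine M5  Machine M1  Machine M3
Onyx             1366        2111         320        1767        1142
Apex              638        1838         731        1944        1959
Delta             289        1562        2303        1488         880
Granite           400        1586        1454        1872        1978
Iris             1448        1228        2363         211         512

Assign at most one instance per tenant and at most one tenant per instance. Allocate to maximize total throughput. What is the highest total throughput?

Max total: 9784 ops/s

Optimal: Onyx→Machine M7 (2111 ops/s), Apex→Machine M1 (1944 ops/s), Delta→Machine M5 (2303 ops/s), Granite→Machine M3 (1978 ops/s), Iris→Machine M2 (1448 ops/s) — total 2111+1944+2303+1978+1448 = 9784 ops/s.
Max-entry greedy (repeatedly take the single best remaining cell) gives 8685 ops/s, worse by 1099.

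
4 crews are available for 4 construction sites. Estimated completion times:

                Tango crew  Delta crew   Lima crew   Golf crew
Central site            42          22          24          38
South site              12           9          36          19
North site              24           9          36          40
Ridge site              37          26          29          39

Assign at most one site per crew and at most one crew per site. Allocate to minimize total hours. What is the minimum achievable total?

Treat this as an assignment problem: match each crew to one site.
Optimal: Tango crew→South site (12 hours), Delta crew→North site (9 hours), Lima crew→Central site (24 hours), Golf crew→Ridge site (39 hours) — total 12+9+24+39 = 84 hours.
Column-greedy (each site in turn goes to its cheapest remaining crew) gives 109 hours, worse by 25.
Next-best assignment: Tango crew→South site, Delta crew→North site, Lima crew→Ridge site, Golf crew→Central site = 88 hours.

Min total: 84 hours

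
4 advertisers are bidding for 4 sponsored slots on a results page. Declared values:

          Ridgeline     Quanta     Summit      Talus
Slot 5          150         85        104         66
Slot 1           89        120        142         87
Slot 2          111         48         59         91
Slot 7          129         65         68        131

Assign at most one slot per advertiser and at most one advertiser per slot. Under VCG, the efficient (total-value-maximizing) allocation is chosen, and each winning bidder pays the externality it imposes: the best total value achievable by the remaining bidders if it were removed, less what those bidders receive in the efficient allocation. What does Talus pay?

Efficient allocation: Ridgeline→Slot 5 ($150), Quanta→Slot 2 ($48), Summit→Slot 1 ($142), Talus→Slot 7 ($131); total welfare W = $471.
Talus receives Slot 7 at value $131, so the others get W − 131 = $340.
Without Talus: best allocation of the remaining 3 bidders over all 4 slots is Ridgeline→Slot 5 ($150), Quanta→Slot 7 ($65), Summit→Slot 1 ($142), total $357.
VCG payment = (others' best without Talus) − (others' welfare with Talus) = 357 − 340 = $17.

Talus pays $17.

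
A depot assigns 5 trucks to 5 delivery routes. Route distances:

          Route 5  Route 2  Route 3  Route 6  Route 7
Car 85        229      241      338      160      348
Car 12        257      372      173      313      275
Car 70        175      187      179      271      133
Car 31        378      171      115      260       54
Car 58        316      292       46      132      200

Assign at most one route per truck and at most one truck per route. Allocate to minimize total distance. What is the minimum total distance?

Treat this as an assignment problem: match each truck to one route.
Optimal: Car 85→Route 6 (160 km), Car 12→Route 5 (257 km), Car 70→Route 2 (187 km), Car 31→Route 7 (54 km), Car 58→Route 3 (46 km) — total 160+257+187+54+46 = 704 km.
No other one-to-one assignment undercuts 704 km.

Minimum total: 704 km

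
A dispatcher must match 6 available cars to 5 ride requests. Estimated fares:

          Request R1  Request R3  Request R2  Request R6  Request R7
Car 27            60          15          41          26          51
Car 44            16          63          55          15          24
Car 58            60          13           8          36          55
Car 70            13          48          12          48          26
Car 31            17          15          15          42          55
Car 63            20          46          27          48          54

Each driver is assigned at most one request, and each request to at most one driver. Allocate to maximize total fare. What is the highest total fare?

This is a one-to-one assignment (maximum-weight bipartite matching).
Optimal: Car 58→Request R1 ($60), Car 44→Request R3 ($63), Car 27→Request R2 ($41), Car 70→Request R6 ($48), Car 31→Request R7 ($55) — total 60+63+41+48+55 = $267.
Column-greedy (each request in turn goes to its best remaining driver) gives $253, worse by 14.
No other one-to-one assignment exceeds $267.

Max total: $267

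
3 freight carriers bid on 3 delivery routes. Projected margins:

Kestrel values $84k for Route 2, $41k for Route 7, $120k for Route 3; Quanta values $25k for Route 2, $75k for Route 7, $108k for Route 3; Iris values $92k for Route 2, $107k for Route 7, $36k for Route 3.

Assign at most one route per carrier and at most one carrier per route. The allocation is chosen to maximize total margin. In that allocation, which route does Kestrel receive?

This is the linear assignment problem.
Optimal: Kestrel→Route 2 ($84k), Quanta→Route 3 ($108k), Iris→Route 7 ($107k) — total 84+108+107 = $299k.
Max-entry greedy (repeatedly take the single best remaining cell) gives $252k, worse by 47.
Next-best assignment: Kestrel→Route 3, Quanta→Route 7, Iris→Route 2 = $287k.
Every other assignment is strictly worse.
Kestrel's own top route is Route 3 ($120k), but forcing Kestrel→Route 3 and reassigning the rest optimally gives only $287k — worse by 12.

Kestrel receives Route 2.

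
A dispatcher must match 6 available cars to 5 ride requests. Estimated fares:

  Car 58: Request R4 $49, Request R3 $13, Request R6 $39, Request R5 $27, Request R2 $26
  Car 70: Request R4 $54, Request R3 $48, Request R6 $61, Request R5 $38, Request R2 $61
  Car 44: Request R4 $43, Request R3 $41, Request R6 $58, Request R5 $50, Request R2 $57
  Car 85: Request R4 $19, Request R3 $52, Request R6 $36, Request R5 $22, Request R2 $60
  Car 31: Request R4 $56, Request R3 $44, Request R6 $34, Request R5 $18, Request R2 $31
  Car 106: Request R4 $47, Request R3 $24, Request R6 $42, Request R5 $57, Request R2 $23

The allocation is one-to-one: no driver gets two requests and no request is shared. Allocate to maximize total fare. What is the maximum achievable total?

Max total: $284

Optimal: Car 31→Request R4 ($56), Car 85→Request R3 ($52), Car 44→Request R6 ($58), Car 106→Request R5 ($57), Car 70→Request R2 ($61) — total 56+52+58+57+61 = $284.
Max-entry greedy (repeatedly take the single best remaining cell) gives $275, worse by 9.
Swapping Car 44↔Car 70 (Car 44→Request R2 $57, Car 70→Request R6 $61) loses 1.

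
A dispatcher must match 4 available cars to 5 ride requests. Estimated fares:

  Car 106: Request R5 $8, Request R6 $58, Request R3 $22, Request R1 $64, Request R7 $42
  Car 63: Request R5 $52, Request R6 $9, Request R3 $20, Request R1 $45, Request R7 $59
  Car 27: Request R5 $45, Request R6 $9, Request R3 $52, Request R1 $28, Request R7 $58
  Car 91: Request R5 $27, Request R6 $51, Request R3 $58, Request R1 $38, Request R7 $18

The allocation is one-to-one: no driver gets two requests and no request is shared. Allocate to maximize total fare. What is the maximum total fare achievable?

Optimal: Car 106→Request R1 ($64), Car 63→Request R5 ($52), Car 27→Request R7 ($58), Car 91→Request R3 ($58) — total 64+52+58+58 = $232.
Max-entry greedy (repeatedly take the single best remaining cell) gives $226, worse by 6.

Max total: $232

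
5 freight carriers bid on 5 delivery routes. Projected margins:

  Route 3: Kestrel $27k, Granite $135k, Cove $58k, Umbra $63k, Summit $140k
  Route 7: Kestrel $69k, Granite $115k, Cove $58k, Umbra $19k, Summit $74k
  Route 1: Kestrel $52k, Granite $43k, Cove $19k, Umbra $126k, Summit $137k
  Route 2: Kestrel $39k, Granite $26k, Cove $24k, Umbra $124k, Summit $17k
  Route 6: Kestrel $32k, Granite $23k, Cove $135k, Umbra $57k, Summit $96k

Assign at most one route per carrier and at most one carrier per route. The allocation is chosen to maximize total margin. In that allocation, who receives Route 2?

Umbra receives Route 2.

This is a one-to-one assignment (maximum-weight bipartite matching).
Optimal: Kestrel→Route 7 ($69k), Granite→Route 3 ($135k), Cove→Route 6 ($135k), Umbra→Route 2 ($124k), Summit→Route 1 ($137k) — total 69+135+135+124+137 = $600k.
Next-best assignment: Kestrel→Route 1, Granite→Route 7, Cove→Route 6, Umbra→Route 2, Summit→Route 3 = $566k.
Checked against all permutations: $600k is optimal.
Umbra's own top route is Route 1 ($126k), but forcing Umbra→Route 1 and reassigning the rest optimally gives only $555k — worse by 45.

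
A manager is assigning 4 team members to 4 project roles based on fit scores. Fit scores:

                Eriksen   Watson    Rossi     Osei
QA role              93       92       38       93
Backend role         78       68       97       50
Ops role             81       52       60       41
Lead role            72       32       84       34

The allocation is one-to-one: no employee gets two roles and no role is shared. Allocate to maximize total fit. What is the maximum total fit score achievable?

This is the linear assignment problem.
Optimal: Eriksen→Ops role (81 pts), Watson→Backend role (68 pts), Rossi→Lead role (84 pts), Osei→QA role (93 pts) — total 81+68+84+93 = 326 pts.
Max-entry greedy (repeatedly take the single best remaining cell) gives 276 pts, worse by 50.

Maximum total: 326 pts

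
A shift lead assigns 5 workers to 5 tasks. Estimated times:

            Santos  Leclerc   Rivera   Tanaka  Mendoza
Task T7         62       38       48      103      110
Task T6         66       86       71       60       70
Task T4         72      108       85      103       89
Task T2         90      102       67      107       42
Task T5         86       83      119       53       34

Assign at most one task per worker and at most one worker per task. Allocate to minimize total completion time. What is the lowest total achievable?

Optimal: Santos→Task T4 (72 min), Leclerc→Task T7 (38 min), Rivera→Task T2 (67 min), Tanaka→Task T6 (60 min), Mendoza→Task T5 (34 min) — total 72+38+67+60+34 = 271 min.
Row-greedy (each worker in turn takes its cheapest remaining task) gives 361 min, worse by 90.
Next-best assignment: Santos→Task T4, Leclerc→Task T7, Rivera→Task T6, Tanaka→Task T5, Mendoza→Task T2 = 276 min.
Checked against all permutations: 271 min is optimal.

Min total: 271 min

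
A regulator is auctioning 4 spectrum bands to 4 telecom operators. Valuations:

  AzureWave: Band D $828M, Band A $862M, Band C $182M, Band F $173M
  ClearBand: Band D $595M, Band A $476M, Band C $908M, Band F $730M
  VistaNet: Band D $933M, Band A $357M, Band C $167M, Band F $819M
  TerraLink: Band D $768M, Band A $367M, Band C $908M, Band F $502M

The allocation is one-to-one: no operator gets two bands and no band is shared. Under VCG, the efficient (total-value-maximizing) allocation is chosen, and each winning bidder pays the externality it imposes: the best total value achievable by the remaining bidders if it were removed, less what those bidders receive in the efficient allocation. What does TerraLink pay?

Efficient allocation: AzureWave→Band A ($862M), ClearBand→Band F ($730M), VistaNet→Band D ($933M), TerraLink→Band C ($908M); total welfare W = $3433M.
TerraLink receives Band C at value $908M, so the others get W − 908 = $2525M.
Without TerraLink: best allocation of the remaining 3 bidders over all 4 bands is AzureWave→Band A ($862M), ClearBand→Band C ($908M), VistaNet→Band D ($933M), total $2703M.
VCG payment = (others' best without TerraLink) − (others' welfare with TerraLink) = 2703 − 2525 = $178M.

TerraLink pays $178M.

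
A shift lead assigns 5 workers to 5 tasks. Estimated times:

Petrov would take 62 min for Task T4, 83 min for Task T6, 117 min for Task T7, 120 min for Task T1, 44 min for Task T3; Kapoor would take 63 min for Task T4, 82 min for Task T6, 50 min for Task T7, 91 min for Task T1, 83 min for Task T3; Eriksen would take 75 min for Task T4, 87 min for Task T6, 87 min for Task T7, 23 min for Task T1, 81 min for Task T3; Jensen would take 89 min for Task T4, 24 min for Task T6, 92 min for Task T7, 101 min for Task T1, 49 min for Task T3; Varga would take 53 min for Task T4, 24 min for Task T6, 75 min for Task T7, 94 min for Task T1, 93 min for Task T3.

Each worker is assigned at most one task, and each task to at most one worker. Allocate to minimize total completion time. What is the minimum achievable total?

Min total: 194 min

This is the linear assignment problem.
Optimal: Petrov→Task T3 (44 min), Kapoor→Task T7 (50 min), Eriksen→Task T1 (23 min), Jensen→Task T6 (24 min), Varga→Task T4 (53 min) — total 44+50+23+24+53 = 194 min.
No other one-to-one assignment undercuts 194 min.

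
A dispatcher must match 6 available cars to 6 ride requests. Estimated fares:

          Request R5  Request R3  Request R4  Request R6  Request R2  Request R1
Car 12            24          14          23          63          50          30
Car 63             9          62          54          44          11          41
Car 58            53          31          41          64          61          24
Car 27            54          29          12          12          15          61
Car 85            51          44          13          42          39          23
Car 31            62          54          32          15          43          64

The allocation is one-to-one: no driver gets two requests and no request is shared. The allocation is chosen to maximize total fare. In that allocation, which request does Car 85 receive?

Optimal: Car 12→Request R6 ($63), Car 63→Request R4 ($54), Car 58→Request R2 ($61), Car 27→Request R1 ($61), Car 85→Request R3 ($44), Car 31→Request R5 ($62) — total 63+54+61+61+44+62 = $345.
Max-entry greedy (repeatedly take the single best remaining cell) gives $307, worse by 38.
Swapping Car 63↔Car 12 (Car 63→Request R6 $44, Car 12→Request R4 $23) loses 50.
Car 85's own top request is Request R5 ($51), but forcing Car 85→Request R5 and reassigning the rest optimally gives only $344 — worse by 1.

Car 85 receives Request R3.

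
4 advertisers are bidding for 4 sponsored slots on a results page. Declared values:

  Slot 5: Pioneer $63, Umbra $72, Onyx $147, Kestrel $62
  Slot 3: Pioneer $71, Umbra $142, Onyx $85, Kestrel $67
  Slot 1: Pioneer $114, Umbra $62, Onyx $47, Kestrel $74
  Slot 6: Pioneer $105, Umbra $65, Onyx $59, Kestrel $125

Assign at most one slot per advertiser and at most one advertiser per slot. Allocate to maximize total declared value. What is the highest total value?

Optimal: Pioneer→Slot 1 ($114), Umbra→Slot 3 ($142), Onyx→Slot 5 ($147), Kestrel→Slot 6 ($125) — total 114+142+147+125 = $528.
Next-best assignment: Pioneer→Slot 6, Umbra→Slot 3, Onyx→Slot 5, Kestrel→Slot 1 = $468.
Checked against all permutations: $528 is optimal.

Max total: $528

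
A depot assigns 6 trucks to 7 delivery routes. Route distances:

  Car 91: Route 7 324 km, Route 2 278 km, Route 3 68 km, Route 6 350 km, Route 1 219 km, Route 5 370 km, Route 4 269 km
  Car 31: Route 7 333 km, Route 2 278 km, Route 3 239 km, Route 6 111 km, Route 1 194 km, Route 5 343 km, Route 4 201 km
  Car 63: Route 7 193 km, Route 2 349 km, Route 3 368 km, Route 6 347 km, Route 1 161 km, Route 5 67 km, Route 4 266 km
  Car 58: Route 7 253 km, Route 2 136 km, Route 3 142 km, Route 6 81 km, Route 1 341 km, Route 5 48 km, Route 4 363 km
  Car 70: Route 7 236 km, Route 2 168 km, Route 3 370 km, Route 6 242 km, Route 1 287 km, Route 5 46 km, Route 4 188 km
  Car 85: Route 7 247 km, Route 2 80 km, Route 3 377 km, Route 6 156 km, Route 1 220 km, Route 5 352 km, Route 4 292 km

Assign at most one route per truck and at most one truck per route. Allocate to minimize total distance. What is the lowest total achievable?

Minimum total: 637 km

This is the linear assignment problem.
Optimal: Car 91→Route 3 (68 km), Car 31→Route 4 (201 km), Car 63→Route 1 (161 km), Car 58→Route 6 (81 km), Car 70→Route 5 (46 km), Car 85→Route 2 (80 km) — total 68+201+161+81+46+80 = 637 km.
Row-greedy (each truck in turn takes its cheapest remaining route) gives 790 km, worse by 153.
Swapping Car 70↔Car 63 (Car 70→Route 1 287 km, Car 63→Route 5 67 km) adds 147.
Every other assignment is strictly worse.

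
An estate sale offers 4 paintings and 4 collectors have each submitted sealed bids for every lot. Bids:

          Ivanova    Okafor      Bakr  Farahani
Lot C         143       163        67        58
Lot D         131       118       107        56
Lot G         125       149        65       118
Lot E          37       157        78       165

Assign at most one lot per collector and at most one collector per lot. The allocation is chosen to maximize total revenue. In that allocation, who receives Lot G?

Okafor receives Lot G.

Treat this as an assignment problem: match each collector to one lot.
Optimal: Ivanova→Lot C ($143), Okafor→Lot G ($149), Bakr→Lot D ($107), Farahani→Lot E ($165) — total 143+149+107+165 = $564.
Column-greedy (each lot in turn goes to its best remaining collector) gives $490, worse by 74.
Next-best assignment: Ivanova→Lot G, Okafor→Lot C, Bakr→Lot D, Farahani→Lot E = $560.
Okafor's own top lot is Lot C ($163), but forcing Okafor→Lot C and reassigning the rest optimally gives only $560 — worse by 4.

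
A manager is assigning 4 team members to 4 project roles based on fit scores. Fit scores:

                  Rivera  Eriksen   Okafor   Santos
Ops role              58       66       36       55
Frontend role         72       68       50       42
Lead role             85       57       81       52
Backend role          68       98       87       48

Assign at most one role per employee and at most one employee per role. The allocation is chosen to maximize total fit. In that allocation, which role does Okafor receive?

Optimal: Rivera→Frontend role (72 pts), Eriksen→Backend role (98 pts), Okafor→Lead role (81 pts), Santos→Ops role (55 pts) — total 72+98+81+55 = 306 pts.
Swapping Okafor↔Santos (Okafor→Ops role 36 pts, Santos→Lead role 52 pts) loses 48.
Okafor's own top role is Backend role (87 pts), but forcing Okafor→Backend role and reassigning the rest optimally gives only 295 pts — worse by 11.

Okafor receives Lead role.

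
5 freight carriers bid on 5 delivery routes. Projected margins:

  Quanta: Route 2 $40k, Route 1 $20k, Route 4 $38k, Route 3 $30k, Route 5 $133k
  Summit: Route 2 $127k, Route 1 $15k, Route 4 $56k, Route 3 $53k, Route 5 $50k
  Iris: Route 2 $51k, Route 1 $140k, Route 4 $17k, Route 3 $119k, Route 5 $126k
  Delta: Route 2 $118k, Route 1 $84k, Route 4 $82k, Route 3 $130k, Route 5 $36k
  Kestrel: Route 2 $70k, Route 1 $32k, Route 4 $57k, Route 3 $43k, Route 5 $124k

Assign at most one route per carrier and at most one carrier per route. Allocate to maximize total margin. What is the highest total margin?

This is the linear assignment problem.
Optimal: Quanta→Route 5 ($133k), Summit→Route 2 ($127k), Iris→Route 1 ($140k), Delta→Route 3 ($130k), Kestrel→Route 4 ($57k) — total 133+127+140+130+57 = $587k.
Column-greedy (each route in turn goes to its best remaining carrier) gives $525k, worse by 62.
Next-best assignment: Quanta→Route 4, Summit→Route 2, Iris→Route 1, Delta→Route 3, Kestrel→Route 5 = $559k.
No other one-to-one assignment exceeds $587k.

Max total: $587k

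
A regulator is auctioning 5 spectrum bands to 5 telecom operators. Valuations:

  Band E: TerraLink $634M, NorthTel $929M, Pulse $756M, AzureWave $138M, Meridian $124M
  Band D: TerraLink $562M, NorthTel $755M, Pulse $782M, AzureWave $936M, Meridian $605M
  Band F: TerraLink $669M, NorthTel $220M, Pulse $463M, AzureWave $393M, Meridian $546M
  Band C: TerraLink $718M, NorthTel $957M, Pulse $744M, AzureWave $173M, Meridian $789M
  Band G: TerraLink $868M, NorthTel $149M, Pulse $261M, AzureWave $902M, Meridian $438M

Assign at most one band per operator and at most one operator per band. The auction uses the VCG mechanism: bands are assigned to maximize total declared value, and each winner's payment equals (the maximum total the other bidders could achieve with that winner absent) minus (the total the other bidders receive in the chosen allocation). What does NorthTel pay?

NorthTel pays $207M.

Efficient allocation: TerraLink→Band F ($669M), NorthTel→Band E ($929M), Pulse→Band D ($782M), AzureWave→Band G ($902M), Meridian→Band C ($789M); total welfare W = $4071M.
NorthTel receives Band E at value $929M, so the others get W − 929 = $3142M.
Without NorthTel: best allocation of the remaining 4 bidders over all 5 bands is TerraLink→Band G ($868M), Pulse→Band E ($756M), AzureWave→Band D ($936M), Meridian→Band C ($789M), total $3349M.
VCG payment = (others' best without NorthTel) − (others' welfare with NorthTel) = 3349 − 3142 = $207M.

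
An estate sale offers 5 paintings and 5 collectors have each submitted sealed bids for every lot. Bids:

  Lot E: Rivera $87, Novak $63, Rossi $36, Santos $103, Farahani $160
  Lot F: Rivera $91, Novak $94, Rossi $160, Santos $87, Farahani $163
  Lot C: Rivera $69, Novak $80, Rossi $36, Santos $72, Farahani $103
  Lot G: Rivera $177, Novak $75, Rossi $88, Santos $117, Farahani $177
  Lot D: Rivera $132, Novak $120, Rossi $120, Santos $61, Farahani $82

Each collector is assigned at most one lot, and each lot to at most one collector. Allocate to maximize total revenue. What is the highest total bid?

Treat this as an assignment problem: match each collector to one lot.
Optimal: Rivera→Lot G ($177), Novak→Lot D ($120), Rossi→Lot F ($160), Santos→Lot C ($72), Farahani→Lot E ($160) — total 177+120+160+72+160 = $689.
Row-greedy (each collector in turn takes its best remaining lot) gives $663, worse by 26.
Next-best assignment: Rivera→Lot G, Novak→Lot D, Rossi→Lot F, Santos→Lot E, Farahani→Lot C = $663.
Swapping Novak↔Rivera (Novak→Lot G $75, Rivera→Lot D $132) loses 90.

Maximum total: $689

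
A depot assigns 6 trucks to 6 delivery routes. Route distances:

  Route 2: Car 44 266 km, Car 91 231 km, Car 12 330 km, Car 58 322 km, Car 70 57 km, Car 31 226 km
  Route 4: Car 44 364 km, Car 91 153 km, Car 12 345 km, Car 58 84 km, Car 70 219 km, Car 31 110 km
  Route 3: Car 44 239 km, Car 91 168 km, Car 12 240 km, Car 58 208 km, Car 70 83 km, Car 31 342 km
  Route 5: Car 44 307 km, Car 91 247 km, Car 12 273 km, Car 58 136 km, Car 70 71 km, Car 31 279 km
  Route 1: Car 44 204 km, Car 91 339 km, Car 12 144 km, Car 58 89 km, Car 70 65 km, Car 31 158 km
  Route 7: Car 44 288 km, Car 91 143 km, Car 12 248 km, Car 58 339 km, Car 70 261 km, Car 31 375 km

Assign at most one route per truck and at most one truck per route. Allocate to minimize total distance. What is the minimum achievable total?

Min total: 829 km

This is the linear assignment problem.
Optimal: Car 44→Route 3 (239 km), Car 91→Route 7 (143 km), Car 12→Route 1 (144 km), Car 58→Route 5 (136 km), Car 70→Route 2 (57 km), Car 31→Route 4 (110 km) — total 239+143+144+136+57+110 = 829 km.
Row-greedy (each truck in turn takes its cheapest remaining route) gives 1007 km, worse by 178.
Next-best assignment: Car 44→Route 2, Car 91→Route 7, Car 12→Route 1, Car 58→Route 5, Car 70→Route 3, Car 31→Route 4 = 882 km.
Swapping Car 58↔Car 31 (Car 58→Route 4 84 km, Car 31→Route 5 279 km) adds 117.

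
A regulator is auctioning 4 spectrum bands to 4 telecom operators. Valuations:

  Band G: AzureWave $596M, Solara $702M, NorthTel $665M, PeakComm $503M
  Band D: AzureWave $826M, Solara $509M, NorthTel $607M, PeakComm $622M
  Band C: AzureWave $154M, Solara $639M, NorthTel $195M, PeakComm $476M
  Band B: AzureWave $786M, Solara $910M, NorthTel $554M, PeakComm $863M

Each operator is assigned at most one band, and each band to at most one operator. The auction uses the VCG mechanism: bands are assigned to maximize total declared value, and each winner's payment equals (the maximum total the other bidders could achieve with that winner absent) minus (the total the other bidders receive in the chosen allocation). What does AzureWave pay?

Efficient allocation: AzureWave→Band D ($826M), Solara→Band C ($639M), NorthTel→Band G ($665M), PeakComm→Band B ($863M); total welfare W = $2993M.
AzureWave receives Band D at value $826M, so the others get W − 826 = $2167M.
Without AzureWave: best allocation of the remaining 3 bidders over all 4 bands is Solara→Band B ($910M), NorthTel→Band G ($665M), PeakComm→Band D ($622M), total $2197M.
VCG payment = (others' best without AzureWave) − (others' welfare with AzureWave) = 2197 − 2167 = $30M.

AzureWave pays $30M.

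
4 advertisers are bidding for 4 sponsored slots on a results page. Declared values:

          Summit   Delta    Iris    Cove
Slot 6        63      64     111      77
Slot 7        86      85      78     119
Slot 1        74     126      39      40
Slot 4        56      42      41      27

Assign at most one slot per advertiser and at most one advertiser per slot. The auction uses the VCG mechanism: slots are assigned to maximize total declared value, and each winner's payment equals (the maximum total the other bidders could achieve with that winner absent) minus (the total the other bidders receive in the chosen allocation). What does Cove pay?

Efficient allocation: Summit→Slot 4 ($56), Delta→Slot 1 ($126), Iris→Slot 6 ($111), Cove→Slot 7 ($119); total welfare W = $412.
Cove receives Slot 7 at value $119, so the others get W − 119 = $293.
Without Cove: best allocation of the remaining 3 bidders over all 4 slots is Summit→Slot 7 ($86), Delta→Slot 1 ($126), Iris→Slot 6 ($111), total $323.
VCG payment = (others' best without Cove) − (others' welfare with Cove) = 323 − 293 = $30.

Cove pays $30.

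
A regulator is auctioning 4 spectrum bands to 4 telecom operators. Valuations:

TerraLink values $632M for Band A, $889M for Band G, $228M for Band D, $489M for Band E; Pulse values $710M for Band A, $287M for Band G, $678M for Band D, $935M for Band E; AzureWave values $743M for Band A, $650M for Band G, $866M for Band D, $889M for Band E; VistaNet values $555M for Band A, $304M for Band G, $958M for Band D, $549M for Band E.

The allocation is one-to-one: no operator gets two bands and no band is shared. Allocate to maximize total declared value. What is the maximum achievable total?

Maximum total: $3525M

Optimal: TerraLink→Band G ($889M), Pulse→Band E ($935M), AzureWave→Band A ($743M), VistaNet→Band D ($958M) — total 889+935+743+958 = $3525M.
No other one-to-one assignment exceeds $3525M.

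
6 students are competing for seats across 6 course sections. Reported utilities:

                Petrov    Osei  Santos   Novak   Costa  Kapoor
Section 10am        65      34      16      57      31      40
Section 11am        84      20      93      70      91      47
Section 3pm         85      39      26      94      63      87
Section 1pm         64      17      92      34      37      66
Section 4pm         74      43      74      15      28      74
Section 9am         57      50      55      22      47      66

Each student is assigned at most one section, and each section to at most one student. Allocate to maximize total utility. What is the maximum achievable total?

Optimal: Petrov→Section 10am (65 points), Osei→Section 9am (50 points), Santos→Section 1pm (92 points), Novak→Section 3pm (94 points), Costa→Section 11am (91 points), Kapoor→Section 4pm (74 points) — total 65+50+92+94+91+74 = 466 points.
Max-entry greedy (repeatedly take the single best remaining cell) gives 408 points, worse by 58.
Swapping Petrov↔Costa (Petrov→Section 11am 84 points, Costa→Section 10am 31 points) loses 41.

Maximum total: 466 points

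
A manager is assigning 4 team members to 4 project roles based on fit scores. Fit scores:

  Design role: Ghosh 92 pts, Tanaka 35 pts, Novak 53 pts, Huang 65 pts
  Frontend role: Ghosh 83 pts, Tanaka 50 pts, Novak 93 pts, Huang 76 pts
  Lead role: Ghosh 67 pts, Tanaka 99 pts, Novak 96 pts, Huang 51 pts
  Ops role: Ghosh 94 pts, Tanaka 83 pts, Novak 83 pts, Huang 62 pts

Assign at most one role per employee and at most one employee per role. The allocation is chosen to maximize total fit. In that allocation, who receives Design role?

Optimal: Ghosh→Ops role (94 pts), Tanaka→Lead role (99 pts), Novak→Frontend role (93 pts), Huang→Design role (65 pts) — total 94+99+93+65 = 351 pts.
Column-greedy (each role in turn goes to its best remaining employee) gives 346 pts, worse by 5.
Huang's own top role is Frontend role (76 pts), but forcing Huang→Frontend role and reassigning the rest optimally gives only 350 pts — worse by 1.

Huang receives Design role.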